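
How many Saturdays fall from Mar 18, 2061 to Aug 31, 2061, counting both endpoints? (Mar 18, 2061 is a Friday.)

Mar 18, 2061 is a Friday; the first Saturday on or after it is Mar 19, 2061 (1 day later).
From Mar 19, 2061 to Aug 31, 2061: 12 + 30 + 31 + 30 + 31 + 31 = 165 days (rest of Mar, Apr, May, Jun, Jul, Aug).
165 ÷ 7 = 23 full weeks with remainder 4, so 23 more Saturdays after the first → 24.

24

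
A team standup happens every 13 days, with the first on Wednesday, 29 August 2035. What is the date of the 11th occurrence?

6 January 2036

The 11th occurrence is 10 intervals after the first: 10 × 13 = 130 days after 29 August 2035.
August has 31 days — 2 days to the end of August leaves 128.
September has 30 days (98 left).
October has 31 days (67 left).
November has 30 days (37 left).
December has 31 days (6 left).
6 days into January → 6 January 2036.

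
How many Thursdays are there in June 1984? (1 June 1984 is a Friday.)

4

1 June 1984 is a Friday; the first Thursday on or after it is 7 June 1984 (6 days later).
From 7 June 1984 to 30 June 1984 is 30 − 7 = 23 days.
23 ÷ 7 = 3 full weeks with remainder 2, so 3 more Thursdays after the first → 4.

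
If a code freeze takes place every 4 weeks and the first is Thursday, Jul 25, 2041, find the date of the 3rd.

The 3rd occurrence is 2 intervals after the first: 2 × 28 = 56 days after Jul 25, 2041.
Jul has 31 days — 6 days to the end of Jul leaves 50.
Aug has 31 days (19 left).
19 days into Sep → Sep 19, 2041.

Sep 19, 2041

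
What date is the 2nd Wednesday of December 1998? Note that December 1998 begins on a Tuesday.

1998-12-09

December 1998 begins on a Tuesday, so the first Wednesday is December 2 (1 day later).
The 2nd Wednesday is 1 weeks later: 2 + 7 = 9.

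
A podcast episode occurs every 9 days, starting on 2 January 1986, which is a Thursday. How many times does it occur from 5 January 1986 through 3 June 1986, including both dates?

Occurrences land 9·i days after 2 January 1986 for i = 0, 1, 2, …
5 January 1986 is 3 days after the start; 3 ÷ 9 = 0 remainder 3; since the remainder is 3, round up to i = 1. First occurrence in the window: #2 on 11 January 1986 (1×9 = 9 days in).
3 June 1986 is 152 days after the start; 152 ÷ 9 = 16 remainder 8. Last occurrence in the window: #17 on 26 May 1986.
Occurrences #2 through #17: 16 in total.

16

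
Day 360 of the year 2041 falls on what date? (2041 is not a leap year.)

26 December 2041

January has 31 days (360 − 31 = 329 remain).
February has 28 days (329 − 28 = 301 remain).
March has 31 days (301 − 31 = 270 remain).
April has 30 days (270 − 30 = 240 remain).
May has 31 days (240 − 31 = 209 remain).
June has 30 days (209 − 30 = 179 remain).
July has 31 days (179 − 31 = 148 remain).
August has 31 days (148 − 31 = 117 remain).
September has 30 days (117 − 30 = 87 remain).
October has 31 days (87 − 31 = 56 remain).
November has 30 days (56 − 30 = 26 remain).
26 into December → December 26.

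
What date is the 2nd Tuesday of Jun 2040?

Jun 2040 begins on a Friday, so the first Tuesday is Jun 5 (4 days later).
The 2nd Tuesday is 1 weeks later: 5 + 7 = 12.

Jun 12, 2040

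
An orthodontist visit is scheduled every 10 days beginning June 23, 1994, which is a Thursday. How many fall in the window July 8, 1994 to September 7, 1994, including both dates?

6

Occurrences land 10·i days after June 23, 1994 for i = 0, 1, 2, …
July 8, 1994 is 15 days after the start; 15 ÷ 10 = 1 remainder 5; since the remainder is 5, round up to i = 2. First occurrence in the window: #3 on July 13, 1994 (2×10 = 20 days in).
September 7, 1994 is 76 days after the start; 76 ÷ 10 = 7 remainder 6. Last occurrence in the window: #8 on September 1, 1994.
Occurrences #3 through #8: 6 in total.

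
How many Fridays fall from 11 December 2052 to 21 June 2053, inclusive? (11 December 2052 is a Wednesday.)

11 December 2052 is a Wednesday; the first Friday on or after it is 13 December 2052 (2 days later).
From 13 December 2052 to 21 June 2053: 18 + 31 + 28 + 31 + 30 + 31 + 21 = 190 days (rest of December, January, February, March, April, May, June).
190 ÷ 7 = 27 full weeks with remainder 1, so 27 more Fridays after the first → 28.

28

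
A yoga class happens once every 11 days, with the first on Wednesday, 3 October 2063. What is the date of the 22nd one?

21 May 2064

The 22nd occurrence is 21 intervals after the first: 21 × 11 = 231 days after 3 October 2063.
October has 31 days — 28 days to the end of October leaves 203.
November has 30 days (173 left).
December has 31 days (142 left).
January has 31 days (111 left).
February has 29 days (82 left).
March has 31 days (51 left).
April has 30 days (21 left).
21 days into May → 21 May 2064.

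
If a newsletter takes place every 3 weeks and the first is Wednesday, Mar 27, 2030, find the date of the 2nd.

Apr 17, 2030

The 2nd occurrence is 1 interval after the first: 1 × 21 = 21 days after Mar 27, 2030.
Mar has 31 days — 4 days to the end of Mar leaves 17.
17 days into Apr → Apr 17, 2030.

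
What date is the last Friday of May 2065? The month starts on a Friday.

May 2065 begins on a Friday, so the first Friday is May 1.
May 2065 has 31 days. Adding weeks: 1, 8, 15, 22, 29 — the last one ≤ 31 is the 29th.

29 May 2065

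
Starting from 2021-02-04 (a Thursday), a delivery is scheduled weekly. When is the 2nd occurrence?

2021-02-11

The 2nd occurrence is 1 interval after the first: 1 × 7 = 7 days after 2021-02-04.
7 days later is 2021-02-11.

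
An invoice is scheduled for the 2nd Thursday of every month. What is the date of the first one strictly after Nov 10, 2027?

Nov 2027 starts on a Monday; its first Thursday is the 4th, so the 2nd Thursday is the 11th — Nov 11, 2027.
Nov 11, 2027 is after Nov 10, 2027, so that is the next one.

Nov 11, 2027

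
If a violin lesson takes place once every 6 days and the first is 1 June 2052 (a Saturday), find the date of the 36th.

The 36th occurrence is 35 intervals after the first: 35 × 6 = 210 days after 1 June 2052.
June has 30 days — 29 days to the end of June leaves 181.
July has 31 days (150 left).
August has 31 days (119 left).
September has 30 days (89 left).
October has 31 days (58 left).
November has 30 days (28 left).
28 days into December → 28 December 2052.

28 December 2052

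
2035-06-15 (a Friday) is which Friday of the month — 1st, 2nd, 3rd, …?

3rd

Day 15 falls in week ⌈15/7⌉ of the month.
Days 1–7 hold the 1st Friday, 8–14 the 2nd, 15–21 the 3rd, 22–28 the 4th, 29–31 the 5th.
15 is in the range for the 3rd.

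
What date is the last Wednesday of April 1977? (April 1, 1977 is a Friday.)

1977-04-27

April 1977 begins on a Friday, so the first Wednesday is April 6 (5 days later).
April 1977 has 30 days. Adding weeks: 6, 13, 20, 27 — the last one ≤ 30 is the 27th.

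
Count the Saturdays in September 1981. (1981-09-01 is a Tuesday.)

4

1981-09-01 is a Tuesday; the first Saturday on or after it is 1981-09-05 (4 days later).
From 1981-09-05 to 1981-09-30 is 30 − 5 = 25 days.
25 ÷ 7 = 3 full weeks with remainder 4, so 3 more Saturdays after the first → 4.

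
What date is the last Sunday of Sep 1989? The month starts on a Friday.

Sep 1989 begins on a Friday, so the first Sunday is Sep 3 (2 days later).
Sep 1989 has 30 days. Adding weeks: 3, 10, 17, 24 — the last one ≤ 30 is the 24th.

Sep 24, 1989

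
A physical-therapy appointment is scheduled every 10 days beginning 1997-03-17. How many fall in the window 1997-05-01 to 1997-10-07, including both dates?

16

Occurrences land 10·i days after 1997-03-17 for i = 0, 1, 2, …
1997-05-01 is 45 days after the start; 45 ÷ 10 = 4 remainder 5; since the remainder is 5, round up to i = 5. First occurrence in the window: #6 on 1997-05-06 (5×10 = 50 days in).
1997-10-07 is 204 days after the start; 204 ÷ 10 = 20 remainder 4. Last occurrence in the window: #21 on 1997-10-03.
Occurrences #6 through #21: 16 in total.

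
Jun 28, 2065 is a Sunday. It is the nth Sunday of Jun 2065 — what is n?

Day 28 falls in week ⌈28/7⌉ of the month.
Days 1–7 hold the 1st Sunday, 8–14 the 2nd, 15–21 the 3rd, 22–28 the 4th, 29–31 the 5th.
28 is in the range for the 4th.

4th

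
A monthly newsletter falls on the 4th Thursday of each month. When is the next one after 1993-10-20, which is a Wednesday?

October 1993 starts on a Friday; its first Thursday is the 7th, so the 4th Thursday is the 28th — 1993-10-28.
1993-10-28 is after 1993-10-20, so that is the next one.

1993-10-28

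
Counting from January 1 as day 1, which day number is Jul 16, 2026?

Days in months before Jul: 31 + 28 + 31 + 30 + 31 + 30 = 181.
Plus 16 days into Jul → day 197.

197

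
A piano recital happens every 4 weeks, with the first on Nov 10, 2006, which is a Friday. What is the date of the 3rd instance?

The 3rd occurrence is 2 intervals after the first: 2 × 28 = 56 days after Nov 10, 2006.
Nov has 30 days — 20 days to the end of Nov leaves 36.
Dec has 31 days (5 left).
5 days into Jan → Jan 5, 2007.

Jan 5, 2007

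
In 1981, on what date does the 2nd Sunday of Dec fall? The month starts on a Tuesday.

Dec 1981 begins on a Tuesday, so the first Sunday is Dec 6 (5 days later).
The 2nd Sunday is 1 weeks later: 6 + 7 = 13.

Dec 13, 1981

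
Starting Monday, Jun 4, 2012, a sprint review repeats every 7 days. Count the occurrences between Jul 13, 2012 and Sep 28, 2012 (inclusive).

11

Occurrences land 7·i days after Jun 4, 2012 for i = 0, 1, 2, …
Jul 13, 2012 is 39 days after the start; 39 ÷ 7 = 5 remainder 4; since the remainder is 4, round up to i = 6. First occurrence in the window: #7 on Jul 16, 2012 (6×7 = 42 days in).
Sep 28, 2012 is 116 days after the start; 116 ÷ 7 = 16 remainder 4. Last occurrence in the window: #17 on Sep 24, 2012.
Occurrences #7 through #17: 11 in total.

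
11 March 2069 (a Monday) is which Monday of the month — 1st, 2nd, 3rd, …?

Day 11 falls in week ⌈11/7⌉ of the month.
Days 1–7 hold the 1st Monday, 8–14 the 2nd, 15–21 the 3rd, 22–28 the 4th, 29–31 the 5th.
11 is in the range for the 2nd.

2nd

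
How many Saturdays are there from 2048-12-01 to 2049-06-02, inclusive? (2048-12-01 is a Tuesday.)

2048-12-01 is a Tuesday; the first Saturday on or after it is 2048-12-05 (4 days later).
From 2048-12-05 to 2049-06-02: 26 + 31 + 28 + 31 + 30 + 31 + 2 = 179 days (rest of December, January, February, March, April, May, June).
179 ÷ 7 = 25 full weeks with remainder 4, so 25 more Saturdays after the first → 26.

26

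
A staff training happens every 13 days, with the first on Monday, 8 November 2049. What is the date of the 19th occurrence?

The 19th occurrence is 18 intervals after the first: 18 × 13 = 234 days after 8 November 2049.
November has 30 days — 22 days to the end of November leaves 212.
December has 31 days (181 left).
January has 31 days (150 left).
February has 28 days (122 left).
March has 31 days (91 left).
April has 30 days (61 left).
May has 31 days (30 left).
30 days into June → 30 June 2050.

30 June 2050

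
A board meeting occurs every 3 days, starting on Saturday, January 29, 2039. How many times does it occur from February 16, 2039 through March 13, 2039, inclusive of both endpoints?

9

Occurrences land 3·i days after January 29, 2039 for i = 0, 1, 2, …
February 16, 2039 is 18 days after the start; 18 ÷ 3 = 6 remainder 0. First occurrence in the window: #7 on February 16, 2039 (6×3 = 18 days in).
March 13, 2039 is 43 days after the start; 43 ÷ 3 = 14 remainder 1. Last occurrence in the window: #15 on March 12, 2039.
Occurrences #7 through #15: 9 in total.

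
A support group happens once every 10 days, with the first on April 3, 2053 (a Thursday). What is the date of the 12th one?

July 22, 2053

The 12th occurrence is 11 intervals after the first: 11 × 10 = 110 days after April 3, 2053.
April has 30 days — 27 days to the end of April leaves 83.
May has 31 days (52 left).
June has 30 days (22 left).
22 days into July → July 22, 2053.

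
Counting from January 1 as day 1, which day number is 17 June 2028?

Days in months before June: 31 + 29 + 31 + 30 + 31 = 152.
Plus 17 days into June → day 169.

169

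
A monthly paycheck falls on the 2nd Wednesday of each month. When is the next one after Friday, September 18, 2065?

September 2065 starts on a Tuesday; its first Wednesday is the 2nd, so the 2nd Wednesday is the 9th — September 9, 2065.
That is not after September 18, 2065, so look at October 2065.
October 2065 starts on a Thursday; its first Wednesday is the 7th, so the 2nd Wednesday is the 14th — October 14, 2065.

October 14, 2065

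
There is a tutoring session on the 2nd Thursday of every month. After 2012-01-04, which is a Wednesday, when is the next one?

2012-01-12

January 2012 starts on a Sunday; its first Thursday is the 5th, so the 2nd Thursday is the 12th — 2012-01-12.
2012-01-12 is after 2012-01-04, so that is the next one.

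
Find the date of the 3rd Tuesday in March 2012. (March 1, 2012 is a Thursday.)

20 March 2012

March 2012 begins on a Thursday, so the first Tuesday is March 6 (5 days later).
The 3rd Tuesday is 2 weeks later: 6 + 14 = 20.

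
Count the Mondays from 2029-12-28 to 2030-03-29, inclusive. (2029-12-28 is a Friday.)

13

2029-12-28 is a Friday; the first Monday on or after it is 2029-12-31 (3 days later).
From 2029-12-31 to 2030-03-29: 0 + 31 + 28 + 29 = 88 days (rest of December, January, February, March).
88 ÷ 7 = 12 full weeks with remainder 4, so 12 more Mondays after the first → 13.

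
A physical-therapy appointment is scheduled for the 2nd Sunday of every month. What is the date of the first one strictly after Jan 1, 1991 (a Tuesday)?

Jan 1991 starts on a Tuesday; its first Sunday is the 6th, so the 2nd Sunday is the 13th — Jan 13, 1991.
Jan 13, 1991 is after Jan 1, 1991, so that is the next one.

Jan 13, 1991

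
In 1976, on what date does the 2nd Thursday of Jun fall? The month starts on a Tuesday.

Jun 10, 1976

Jun 1976 begins on a Tuesday, so the first Thursday is Jun 3 (2 days later).
The 2nd Thursday is 1 weeks later: 3 + 7 = 10.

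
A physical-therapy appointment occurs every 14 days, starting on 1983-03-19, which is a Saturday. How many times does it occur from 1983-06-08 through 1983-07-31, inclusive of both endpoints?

Occurrences land 14·i days after 1983-03-19 for i = 0, 1, 2, …
1983-06-08 is 81 days after the start; 81 ÷ 14 = 5 remainder 11; since the remainder is 11, round up to i = 6. First occurrence in the window: #7 on 1983-06-11 (6×14 = 84 days in).
1983-07-31 is 134 days after the start; 134 ÷ 14 = 9 remainder 8. Last occurrence in the window: #10 on 1983-07-23.
Occurrences #7 through #10: 4 in total.

4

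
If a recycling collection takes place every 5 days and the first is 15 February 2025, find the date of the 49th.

The 49th occurrence is 48 intervals after the first: 48 × 5 = 240 days after 15 February 2025.
February has 28 days — 13 days to the end of February leaves 227.
March has 31 days (196 left).
April has 30 days (166 left).
May has 31 days (135 left).
June has 30 days (105 left).
July has 31 days (74 left).
August has 31 days (43 left).
September has 30 days (13 left).
13 days into October → 13 October 2025.

13 October 2025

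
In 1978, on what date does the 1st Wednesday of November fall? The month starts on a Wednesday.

November 1978 begins on a Wednesday, so the first Wednesday is November 1.

1978-11-01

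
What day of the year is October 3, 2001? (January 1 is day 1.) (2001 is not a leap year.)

Days in months before October: 31 + 28 + 31 + 30 + 31 + 30 + 31 + 31 + 30 = 273.
Plus 3 days into October → day 276.

276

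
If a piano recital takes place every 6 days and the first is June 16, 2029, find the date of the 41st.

February 11, 2030

The 41st occurrence is 40 intervals after the first: 40 × 6 = 240 days after June 16, 2029.
June has 30 days — 14 days to the end of June leaves 226.
July has 31 days (195 left).
August has 31 days (164 left).
September has 30 days (134 left).
October has 31 days (103 left).
November has 30 days (73 left).
December has 31 days (42 left).
January has 31 days (11 left).
11 days into February → February 11, 2030.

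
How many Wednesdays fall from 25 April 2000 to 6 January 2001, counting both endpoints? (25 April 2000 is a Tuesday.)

37

25 April 2000 is a Tuesday; the first Wednesday on or after it is 26 April 2000 (1 day later).
From 26 April 2000 to 6 January 2001: 4 + 31 + 30 + 31 + 31 + 30 + 31 + 30 + 31 + 6 = 255 days (rest of April, May, June, July, August, September, October, November, December, January).
255 ÷ 7 = 36 full weeks with remainder 3, so 36 more Wednesdays after the first → 37.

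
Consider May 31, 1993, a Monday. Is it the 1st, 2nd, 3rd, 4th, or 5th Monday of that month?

5th

Day 31 falls in week ⌈31/7⌉ of the month.
Days 1–7 hold the 1st Monday, 8–14 the 2nd, 15–21 the 3rd, 22–28 the 4th, 29–31 the 5th.
31 is in the range for the 5th.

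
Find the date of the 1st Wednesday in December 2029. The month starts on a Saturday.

December 2029 begins on a Saturday, so the first Wednesday is December 5 (4 days later).

5 December 2029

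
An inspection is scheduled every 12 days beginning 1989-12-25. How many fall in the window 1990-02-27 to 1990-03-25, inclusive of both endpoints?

Occurrences land 12·i days after 1989-12-25 for i = 0, 1, 2, …
1990-02-27 is 64 days after the start; 64 ÷ 12 = 5 remainder 4; since the remainder is 4, round up to i = 6. First occurrence in the window: #7 on 1990-03-07 (6×12 = 72 days in).
1990-03-25 is 90 days after the start; 90 ÷ 12 = 7 remainder 6. Last occurrence in the window: #8 on 1990-03-19.
Occurrences #7 through #8: 2 in total.

2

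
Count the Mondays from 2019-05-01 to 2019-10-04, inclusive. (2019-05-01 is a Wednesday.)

2019-05-01 is a Wednesday; the first Monday on or after it is 2019-05-06 (5 days later).
From 2019-05-06 to 2019-10-04: 25 + 30 + 31 + 31 + 30 + 4 = 151 days (rest of May, June, July, August, September, October).
151 ÷ 7 = 21 full weeks with remainder 4, so 21 more Mondays after the first → 22.

22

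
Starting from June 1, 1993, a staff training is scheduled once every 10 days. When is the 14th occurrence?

October 9, 1993

The 14th occurrence is 13 intervals after the first: 13 × 10 = 130 days after June 1, 1993.
June has 30 days — 29 days to the end of June leaves 101.
July has 31 days (70 left).
August has 31 days (39 left).
September has 30 days (9 left).
9 days into October → October 9, 1993.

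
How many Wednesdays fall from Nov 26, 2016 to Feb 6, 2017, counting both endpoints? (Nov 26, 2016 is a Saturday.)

10

Nov 26, 2016 is a Saturday; the first Wednesday on or after it is Nov 30, 2016 (4 days later).
From Nov 30, 2016 to Feb 6, 2017: 0 + 31 + 31 + 6 = 68 days (rest of Nov, Dec, Jan, Feb).
68 ÷ 7 = 9 full weeks with remainder 5, so 9 more Wednesdays after the first → 10.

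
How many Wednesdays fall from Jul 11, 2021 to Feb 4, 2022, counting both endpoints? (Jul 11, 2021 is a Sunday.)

30

Jul 11, 2021 is a Sunday; the first Wednesday on or after it is Jul 14, 2021 (3 days later).
From Jul 14, 2021 to Feb 4, 2022: 17 + 31 + 30 + 31 + 30 + 31 + 31 + 4 = 205 days (rest of Jul, Aug, Sep, Oct, Nov, Dec, Jan, Feb).
205 ÷ 7 = 29 full weeks with remainder 2, so 29 more Wednesdays after the first → 30.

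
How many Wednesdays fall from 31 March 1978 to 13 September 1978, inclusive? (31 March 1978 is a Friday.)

31 March 1978 is a Friday; the first Wednesday on or after it is 5 April 1978 (5 days later).
From 5 April 1978 to 13 September 1978: 25 + 31 + 30 + 31 + 31 + 13 = 161 days (rest of April, May, June, July, August, September).
161 ÷ 7 = 23 full weeks with remainder 0, so 23 more Wednesdays after the first → 24.

24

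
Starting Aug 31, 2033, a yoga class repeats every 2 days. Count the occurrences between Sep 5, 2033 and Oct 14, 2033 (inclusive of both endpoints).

20

Occurrences land 2·i days after Aug 31, 2033 for i = 0, 1, 2, …
Sep 5, 2033 is 5 days after the start; 5 ÷ 2 = 2 remainder 1; since the remainder is 1, round up to i = 3. First occurrence in the window: #4 on Sep 6, 2033 (3×2 = 6 days in).
Oct 14, 2033 is 44 days after the start; 44 ÷ 2 = 22 remainder 0. Last occurrence in the window: #23 on Oct 14, 2033.
Occurrences #4 through #23: 20 in total.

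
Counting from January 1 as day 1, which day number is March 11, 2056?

71

Days in months before March: 31 + 29 = 60.
Plus 11 days into March → day 71.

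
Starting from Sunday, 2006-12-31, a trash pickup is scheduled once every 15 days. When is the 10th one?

The 10th occurrence is 9 intervals after the first: 9 × 15 = 135 days after 2006-12-31.
December has 31 days — 0 days to the end of December leaves 135.
January has 31 days (104 left).
February has 28 days (76 left).
March has 31 days (45 left).
April has 30 days (15 left).
15 days into May → 2007-05-15.

2007-05-15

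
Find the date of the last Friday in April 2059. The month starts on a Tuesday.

April 25, 2059

April 2059 begins on a Tuesday, so the first Friday is April 4 (3 days later).
April 2059 has 30 days. Adding weeks: 4, 11, 18, 25 — the last one ≤ 30 is the 25th.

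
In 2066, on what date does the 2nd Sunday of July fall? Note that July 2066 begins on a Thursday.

July 11, 2066

July 2066 begins on a Thursday, so the first Sunday is July 4 (3 days later).
The 2nd Sunday is 1 weeks later: 4 + 7 = 11.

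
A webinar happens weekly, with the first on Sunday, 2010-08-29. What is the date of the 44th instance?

2011-06-26

The 44th occurrence is 43 intervals after the first: 43 × 7 = 301 days after 2010-08-29.
August has 31 days — 2 days to the end of August leaves 299.
September has 30 days (269 left).
October has 31 days (238 left).
November has 30 days (208 left).
December has 31 days (177 left).
January has 31 days (146 left).
February has 28 days (118 left).
March has 31 days (87 left).
April has 30 days (57 left).
May has 31 days (26 left).
26 days into June → 2011-06-26.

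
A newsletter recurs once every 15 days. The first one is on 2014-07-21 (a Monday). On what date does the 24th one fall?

2015-07-01

The 24th occurrence is 23 intervals after the first: 23 × 15 = 345 days after 2014-07-21.
July has 31 days — 10 days to the end of July leaves 335.
August has 31 days (304 left).
September has 30 days (274 left).
October has 31 days (243 left).
November has 30 days (213 left).
December has 31 days (182 left).
January has 31 days (151 left).
February has 28 days (123 left).
March has 31 days (92 left).
April has 30 days (62 left).
May has 31 days (31 left).
June has 30 days (1 left).
1 day into July → 2015-07-01.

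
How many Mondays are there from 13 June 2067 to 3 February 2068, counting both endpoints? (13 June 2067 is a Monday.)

13 June 2067 is a Monday; the first Monday on or after it is 13 June 2067.
From 13 June 2067 to 3 February 2068: 17 + 31 + 31 + 30 + 31 + 30 + 31 + 31 + 3 = 235 days (rest of June, July, August, September, October, November, December, January, February).
235 ÷ 7 = 33 full weeks with remainder 4, so 33 more Mondays after the first → 34.

34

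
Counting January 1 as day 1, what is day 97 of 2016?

Jan has 31 days (97 − 31 = 66 remain).
Feb has 29 days (66 − 29 = 37 remain).
Mar has 31 days (37 − 31 = 6 remain).
6 into Apr → Apr 6.

Apr 6, 2016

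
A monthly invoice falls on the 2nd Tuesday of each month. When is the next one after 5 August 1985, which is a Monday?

August 1985 starts on a Thursday; its first Tuesday is the 6th, so the 2nd Tuesday is the 13th — 13 August 1985.
13 August 1985 is after 5 August 1985, so that is the next one.

13 August 1985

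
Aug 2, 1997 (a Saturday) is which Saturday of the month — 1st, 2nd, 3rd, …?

1st

Day 2 falls in week ⌈2/7⌉ of the month.
Days 1–7 hold the 1st Saturday, 8–14 the 2nd, 15–21 the 3rd, 22–28 the 4th, 29–31 the 5th.
2 is in the range for the 1st.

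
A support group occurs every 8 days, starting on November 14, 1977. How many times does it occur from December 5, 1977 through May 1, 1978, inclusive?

Occurrences land 8·i days after November 14, 1977 for i = 0, 1, 2, …
December 5, 1977 is 21 days after the start; 21 ÷ 8 = 2 remainder 5; since the remainder is 5, round up to i = 3. First occurrence in the window: #4 on December 8, 1977 (3×8 = 24 days in).
May 1, 1978 is 168 days after the start; 168 ÷ 8 = 21 remainder 0. Last occurrence in the window: #22 on May 1, 1978.
Occurrences #4 through #22: 19 in total.

19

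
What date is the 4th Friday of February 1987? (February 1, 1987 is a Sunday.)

27 February 1987

February 1987 begins on a Sunday, so the first Friday is February 6 (5 days later).
The 4th Friday is 3 weeks later: 6 + 21 = 27.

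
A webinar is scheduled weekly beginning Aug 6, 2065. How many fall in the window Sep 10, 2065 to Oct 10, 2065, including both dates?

Occurrences land 7·i days after Aug 6, 2065 for i = 0, 1, 2, …
Sep 10, 2065 is 35 days after the start; 35 ÷ 7 = 5 remainder 0. First occurrence in the window: #6 on Sep 10, 2065 (5×7 = 35 days in).
Oct 10, 2065 is 65 days after the start; 65 ÷ 7 = 9 remainder 2. Last occurrence in the window: #10 on Oct 8, 2065.
Occurrences #6 through #10: 5 in total.

5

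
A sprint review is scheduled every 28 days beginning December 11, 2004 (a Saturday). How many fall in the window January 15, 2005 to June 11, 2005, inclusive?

5

Occurrences land 28·i days after December 11, 2004 for i = 0, 1, 2, …
January 15, 2005 is 35 days after the start; 35 ÷ 28 = 1 remainder 7; since the remainder is 7, round up to i = 2. First occurrence in the window: #3 on February 5, 2005 (2×28 = 56 days in).
June 11, 2005 is 182 days after the start; 182 ÷ 28 = 6 remainder 14. Last occurrence in the window: #7 on May 28, 2005.
Occurrences #3 through #7: 5 in total.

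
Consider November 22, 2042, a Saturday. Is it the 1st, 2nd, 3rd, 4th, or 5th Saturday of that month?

4th

Day 22 falls in week ⌈22/7⌉ of the month.
Days 1–7 hold the 1st Saturday, 8–14 the 2nd, 15–21 the 3rd, 22–28 the 4th, 29–31 the 5th.
22 is in the range for the 4th.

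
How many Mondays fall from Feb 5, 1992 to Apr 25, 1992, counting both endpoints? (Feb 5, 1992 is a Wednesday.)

11

Feb 5, 1992 is a Wednesday; the first Monday on or after it is Feb 10, 1992 (5 days later).
From Feb 10, 1992 to Apr 25, 1992: 19 + 31 + 25 = 75 days (rest of Feb, Mar, Apr).
75 ÷ 7 = 10 full weeks with remainder 5, so 10 more Mondays after the first → 11.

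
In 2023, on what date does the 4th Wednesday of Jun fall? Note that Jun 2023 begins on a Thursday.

Jun 28, 2023

Jun 2023 begins on a Thursday, so the first Wednesday is Jun 7 (6 days later).
The 4th Wednesday is 3 weeks later: 7 + 21 = 28.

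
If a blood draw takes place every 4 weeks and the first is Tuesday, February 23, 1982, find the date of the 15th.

The 15th occurrence is 14 intervals after the first: 14 × 28 = 392 days after February 23, 1982.
February has 28 days — 5 days to the end of February leaves 387.
March has 31 days (356 left).
April has 30 days (326 left).
May has 31 days (295 left).
June has 30 days (265 left).
July has 31 days (234 left).
August has 31 days (203 left).
September has 30 days (173 left).
October has 31 days (142 left).
November has 30 days (112 left).
December has 31 days (81 left).
January has 31 days (50 left).
February has 28 days (22 left).
22 days into March → March 22, 1983.

March 22, 1983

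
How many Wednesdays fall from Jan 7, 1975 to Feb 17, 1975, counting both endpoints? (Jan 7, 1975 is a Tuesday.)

Jan 7, 1975 is a Tuesday; the first Wednesday on or after it is Jan 8, 1975 (1 day later).
From Jan 8, 1975 to Feb 17, 1975: 23 + 17 = 40 days (rest of Jan, Feb).
40 ÷ 7 = 5 full weeks with remainder 5, so 5 more Wednesdays after the first → 6.

6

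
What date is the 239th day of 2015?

January has 31 days (239 − 31 = 208 remain).
February has 28 days (208 − 28 = 180 remain).
March has 31 days (180 − 31 = 149 remain).
April has 30 days (149 − 30 = 119 remain).
May has 31 days (119 − 31 = 88 remain).
June has 30 days (88 − 30 = 58 remain).
July has 31 days (58 − 31 = 27 remain).
27 into August → August 27.

August 27, 2015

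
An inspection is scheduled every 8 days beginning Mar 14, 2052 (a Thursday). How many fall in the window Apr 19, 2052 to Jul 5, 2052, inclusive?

10

Occurrences land 8·i days after Mar 14, 2052 for i = 0, 1, 2, …
Apr 19, 2052 is 36 days after the start; 36 ÷ 8 = 4 remainder 4; since the remainder is 4, round up to i = 5. First occurrence in the window: #6 on Apr 23, 2052 (5×8 = 40 days in).
Jul 5, 2052 is 113 days after the start; 113 ÷ 8 = 14 remainder 1. Last occurrence in the window: #15 on Jul 4, 2052.
Occurrences #6 through #15: 10 in total.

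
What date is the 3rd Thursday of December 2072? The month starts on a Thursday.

December 15, 2072

December 2072 begins on a Thursday, so the first Thursday is December 1.
The 3rd Thursday is 2 weeks later: 1 + 14 = 15.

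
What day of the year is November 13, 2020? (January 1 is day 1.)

318

Days in months before November: 31 + 29 + 31 + 30 + 31 + 30 + 31 + 31 + 30 + 31 = 305.
Plus 13 days into November → day 318.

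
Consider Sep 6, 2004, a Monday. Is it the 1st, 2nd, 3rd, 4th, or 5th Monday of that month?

1st

Day 6 falls in week ⌈6/7⌉ of the month.
Days 1–7 hold the 1st Monday, 8–14 the 2nd, 15–21 the 3rd, 22–28 the 4th, 29–31 the 5th.
6 is in the range for the 1st.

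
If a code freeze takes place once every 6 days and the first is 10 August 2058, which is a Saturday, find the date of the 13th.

The 13th occurrence is 12 intervals after the first: 12 × 6 = 72 days after 10 August 2058.
August has 31 days — 21 days to the end of August leaves 51.
September has 30 days (21 left).
21 days into October → 21 October 2058.

21 October 2058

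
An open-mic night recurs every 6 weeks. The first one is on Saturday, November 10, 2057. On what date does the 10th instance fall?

November 23, 2058

The 10th occurrence is 9 intervals after the first: 9 × 42 = 378 days after November 10, 2057.
November has 30 days — 20 days to the end of November leaves 358.
December has 31 days (327 left).
January has 31 days (296 left).
February has 28 days (268 left).
March has 31 days (237 left).
April has 30 days (207 left).
May has 31 days (176 left).
June has 30 days (146 left).
July has 31 days (115 left).
August has 31 days (84 left).
September has 30 days (54 left).
October has 31 days (23 left).
23 days into November → November 23, 2058.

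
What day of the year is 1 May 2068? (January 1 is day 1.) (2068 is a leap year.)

122

Days in months before May: 31 + 29 + 31 + 30 = 121.
Plus 1 day into May → day 122.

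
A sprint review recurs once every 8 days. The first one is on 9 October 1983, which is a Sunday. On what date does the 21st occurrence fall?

The 21st occurrence is 20 intervals after the first: 20 × 8 = 160 days after 9 October 1983.
October has 31 days — 22 days to the end of October leaves 138.
November has 30 days (108 left).
December has 31 days (77 left).
January has 31 days (46 left).
February has 29 days (17 left).
17 days into March → 17 March 1984.

17 March 1984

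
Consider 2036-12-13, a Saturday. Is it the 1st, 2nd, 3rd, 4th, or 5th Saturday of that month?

Day 13 falls in week ⌈13/7⌉ of the month.
Days 1–7 hold the 1st Saturday, 8–14 the 2nd, 15–21 the 3rd, 22–28 the 4th, 29–31 the 5th.
13 is in the range for the 2nd.

2nd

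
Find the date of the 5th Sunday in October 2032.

31 October 2032

October 2032 begins on a Friday, so the first Sunday is October 3 (2 days later).
The 5th Sunday is 4 weeks later: 3 + 28 = 31.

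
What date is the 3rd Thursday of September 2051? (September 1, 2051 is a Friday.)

21 September 2051

September 2051 begins on a Friday, so the first Thursday is September 7 (6 days later).
The 3rd Thursday is 2 weeks later: 7 + 14 = 21.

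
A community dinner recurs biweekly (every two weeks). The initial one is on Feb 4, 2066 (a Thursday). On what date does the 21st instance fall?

The 21st occurrence is 20 intervals after the first: 20 × 14 = 280 days after Feb 4, 2066.
Feb has 28 days — 24 days to the end of Feb leaves 256.
Mar has 31 days (225 left).
Apr has 30 days (195 left).
May has 31 days (164 left).
Jun has 30 days (134 left).
Jul has 31 days (103 left).
Aug has 31 days (72 left).
Sep has 30 days (42 left).
Oct has 31 days (11 left).
11 days into Nov → Nov 11, 2066.

Nov 11, 2066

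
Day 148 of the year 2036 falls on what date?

January has 31 days (148 − 31 = 117 remain).
February has 29 days (117 − 29 = 88 remain).
March has 31 days (88 − 31 = 57 remain).
April has 30 days (57 − 30 = 27 remain).
27 into May → May 27.

27 May 2036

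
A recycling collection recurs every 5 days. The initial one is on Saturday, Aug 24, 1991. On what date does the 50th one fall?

Apr 25, 1992

The 50th occurrence is 49 intervals after the first: 49 × 5 = 245 days after Aug 24, 1991.
Aug has 31 days — 7 days to the end of Aug leaves 238.
Sep has 30 days (208 left).
Oct has 31 days (177 left).
Nov has 30 days (147 left).
Dec has 31 days (116 left).
Jan has 31 days (85 left).
Feb has 29 days (56 left).
Mar has 31 days (25 left).
25 days into Apr → Apr 25, 1992.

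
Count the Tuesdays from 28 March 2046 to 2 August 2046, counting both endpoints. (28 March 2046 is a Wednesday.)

18

28 March 2046 is a Wednesday; the first Tuesday on or after it is 3 April 2046 (6 days later).
From 3 April 2046 to 2 August 2046: 27 + 31 + 30 + 31 + 2 = 121 days (rest of April, May, June, July, August).
121 ÷ 7 = 17 full weeks with remainder 2, so 17 more Tuesdays after the first → 18.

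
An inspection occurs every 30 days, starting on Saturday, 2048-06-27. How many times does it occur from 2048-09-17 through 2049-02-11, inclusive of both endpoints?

5

Occurrences land 30·i days after 2048-06-27 for i = 0, 1, 2, …
2048-09-17 is 82 days after the start; 82 ÷ 30 = 2 remainder 22; since the remainder is 22, round up to i = 3. First occurrence in the window: #4 on 2048-09-25 (3×30 = 90 days in).
2049-02-11 is 229 days after the start; 229 ÷ 30 = 7 remainder 19. Last occurrence in the window: #8 on 2049-01-23.
Occurrences #4 through #8: 5 in total.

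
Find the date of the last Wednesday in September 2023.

2023-09-27

The first Wednesday of September 2023 is September 6.
September 2023 has 30 days. Adding weeks: 6, 13, 20, 27 — the last one ≤ 30 is the 27th.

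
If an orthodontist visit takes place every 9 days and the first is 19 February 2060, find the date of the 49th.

26 April 2061

The 49th occurrence is 48 intervals after the first: 48 × 9 = 432 days after 19 February 2060.
February has 29 days — 10 days to the end of February leaves 422.
From end of February to end of 2060 is 306 days (116 left).
January has 31 days (85 left).
February has 28 days (57 left).
March has 31 days (26 left).
26 days into April → 26 April 2061.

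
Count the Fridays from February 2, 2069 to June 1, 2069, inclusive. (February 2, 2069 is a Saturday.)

17

February 2, 2069 is a Saturday; the first Friday on or after it is February 8, 2069 (6 days later).
From February 8, 2069 to June 1, 2069: 20 + 31 + 30 + 31 + 1 = 113 days (rest of February, March, April, May, June).
113 ÷ 7 = 16 full weeks with remainder 1, so 16 more Fridays after the first → 17.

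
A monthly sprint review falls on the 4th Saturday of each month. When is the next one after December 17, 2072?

December 2072 starts on a Thursday; its first Saturday is the 3rd, so the 4th Saturday is the 24th — December 24, 2072.
December 24, 2072 is after December 17, 2072, so that is the next one.

December 24, 2072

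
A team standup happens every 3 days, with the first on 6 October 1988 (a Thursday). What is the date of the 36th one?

The 36th occurrence is 35 intervals after the first: 35 × 3 = 105 days after 6 October 1988.
October has 31 days — 25 days to the end of October leaves 80.
November has 30 days (50 left).
December has 31 days (19 left).
19 days into January → 19 January 1989.

19 January 1989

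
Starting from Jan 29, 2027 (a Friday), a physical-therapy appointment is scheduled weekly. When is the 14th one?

Apr 30, 2027

The 14th occurrence is 13 intervals after the first: 13 × 7 = 91 days after Jan 29, 2027.
Jan has 31 days — 2 days to the end of Jan leaves 89.
Feb has 28 days (61 left).
Mar has 31 days (30 left).
30 days into Apr → Apr 30, 2027.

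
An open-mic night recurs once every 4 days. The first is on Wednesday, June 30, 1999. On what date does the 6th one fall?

The 6th occurrence is 5 intervals after the first: 5 × 4 = 20 days after June 30, 1999.
June has 30 days — 0 days to the end of June leaves 20.
20 days into July → July 20, 1999.

July 20, 1999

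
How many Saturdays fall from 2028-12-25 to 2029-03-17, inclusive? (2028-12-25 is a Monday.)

12

2028-12-25 is a Monday; the first Saturday on or after it is 2028-12-30 (5 days later).
From 2028-12-30 to 2029-03-17: 1 + 31 + 28 + 17 = 77 days (rest of December, January, February, March).
77 ÷ 7 = 11 full weeks with remainder 0, so 11 more Saturdays after the first → 12.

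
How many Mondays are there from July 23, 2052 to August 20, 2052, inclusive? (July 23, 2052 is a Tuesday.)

July 23, 2052 is a Tuesday; the first Monday on or after it is July 29, 2052 (6 days later).
From July 29, 2052 to August 20, 2052: 2 + 20 = 22 days (rest of July, August).
22 ÷ 7 = 3 full weeks with remainder 1, so 3 more Mondays after the first → 4.

4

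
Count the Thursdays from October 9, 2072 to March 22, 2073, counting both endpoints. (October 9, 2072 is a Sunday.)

October 9, 2072 is a Sunday; the first Thursday on or after it is October 13, 2072 (4 days later).
From October 13, 2072 to March 22, 2073: 18 + 30 + 31 + 31 + 28 + 22 = 160 days (rest of October, November, December, January, February, March).
160 ÷ 7 = 22 full weeks with remainder 6, so 22 more Thursdays after the first → 23.

23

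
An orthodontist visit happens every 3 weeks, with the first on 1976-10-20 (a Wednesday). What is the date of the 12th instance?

The 12th occurrence is 11 intervals after the first: 11 × 21 = 231 days after 1976-10-20.
October has 31 days — 11 days to the end of October leaves 220.
November has 30 days (190 left).
December has 31 days (159 left).
January has 31 days (128 left).
February has 28 days (100 left).
March has 31 days (69 left).
April has 30 days (39 left).
May has 31 days (8 left).
8 days into June → 1977-06-08.

1977-06-08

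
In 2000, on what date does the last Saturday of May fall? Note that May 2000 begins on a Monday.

2000-05-27

May 2000 begins on a Monday, so the first Saturday is May 6 (5 days later).
May 2000 has 31 days. Adding weeks: 6, 13, 20, 27 — the last one ≤ 31 is the 27th.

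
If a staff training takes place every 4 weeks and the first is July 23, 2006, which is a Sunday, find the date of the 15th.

August 19, 2007

The 15th occurrence is 14 intervals after the first: 14 × 28 = 392 days after July 23, 2006.
July has 31 days — 8 days to the end of July leaves 384.
August has 31 days (353 left).
September has 30 days (323 left).
October has 31 days (292 left).
November has 30 days (262 left).
December has 31 days (231 left).
January has 31 days (200 left).
February has 28 days (172 left).
March has 31 days (141 left).
April has 30 days (111 left).
May has 31 days (80 left).
June has 30 days (50 left).
July has 31 days (19 left).
19 days into August → August 19, 2007.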